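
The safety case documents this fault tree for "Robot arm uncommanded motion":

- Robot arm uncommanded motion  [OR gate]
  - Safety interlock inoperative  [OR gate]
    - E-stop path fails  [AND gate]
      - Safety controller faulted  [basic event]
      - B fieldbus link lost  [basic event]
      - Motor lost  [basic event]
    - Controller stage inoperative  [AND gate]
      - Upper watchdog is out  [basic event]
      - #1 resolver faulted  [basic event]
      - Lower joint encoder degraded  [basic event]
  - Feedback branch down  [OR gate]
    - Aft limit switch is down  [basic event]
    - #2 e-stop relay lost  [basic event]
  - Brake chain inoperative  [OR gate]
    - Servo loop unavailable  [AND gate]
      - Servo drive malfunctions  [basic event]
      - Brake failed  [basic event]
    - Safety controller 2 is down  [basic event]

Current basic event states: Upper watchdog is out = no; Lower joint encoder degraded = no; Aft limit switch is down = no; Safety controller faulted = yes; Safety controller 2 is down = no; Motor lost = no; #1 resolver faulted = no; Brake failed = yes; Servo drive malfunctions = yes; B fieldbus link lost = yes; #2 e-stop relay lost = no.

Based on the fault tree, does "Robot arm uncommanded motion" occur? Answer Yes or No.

Yes

E-stop path fails [AND]: Safety controller faulted=occurs, B fieldbus link lost=occurs, Motor lost=not → not all inputs occur → does not occur.
Controller stage inoperative [AND]: Upper watchdog is out=not, #1 resolver faulted=not, Lower joint encoder degraded=not → not all inputs occur → does not occur.
Safety interlock inoperative [OR]: E-stop path fails=not, Controller stage inoperative=not → no input occurs → does not occur.
Feedback branch down [OR]: Aft limit switch is down=not, #2 e-stop relay lost=not → no input occurs → does not occur.
Servo loop unavailable [AND]: Servo drive malfunctions=occurs, Brake failed=occurs → all inputs occur → occurs.
Brake chain inoperative [OR]: Servo loop unavailable=occurs, Safety controller 2 is down=not → at least one input occurs → occurs.
Robot arm uncommanded motion [OR]: Safety interlock inoperative=not, Feedback branch down=not, Brake chain inoperative=occurs → at least one input occurs → occurs.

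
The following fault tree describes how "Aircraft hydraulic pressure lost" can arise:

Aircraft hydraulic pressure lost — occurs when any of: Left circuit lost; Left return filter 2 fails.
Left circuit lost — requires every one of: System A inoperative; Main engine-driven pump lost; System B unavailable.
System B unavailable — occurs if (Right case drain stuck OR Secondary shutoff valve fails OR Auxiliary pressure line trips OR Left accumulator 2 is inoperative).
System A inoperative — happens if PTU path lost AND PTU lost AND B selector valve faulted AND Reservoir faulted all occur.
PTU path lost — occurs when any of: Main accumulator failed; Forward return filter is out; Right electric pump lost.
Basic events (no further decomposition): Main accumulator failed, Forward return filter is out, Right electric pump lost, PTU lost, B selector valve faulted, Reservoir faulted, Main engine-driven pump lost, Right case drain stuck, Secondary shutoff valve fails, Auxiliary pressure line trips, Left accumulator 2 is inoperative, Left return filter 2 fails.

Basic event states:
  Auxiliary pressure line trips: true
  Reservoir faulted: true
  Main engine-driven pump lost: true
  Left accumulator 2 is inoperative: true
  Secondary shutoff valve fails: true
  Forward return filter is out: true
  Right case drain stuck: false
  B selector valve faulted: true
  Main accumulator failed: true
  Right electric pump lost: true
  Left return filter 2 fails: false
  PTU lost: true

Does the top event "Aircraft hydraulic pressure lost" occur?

Yes

PTU path lost [OR]: Main accumulator failed=occurs, Forward return filter is out=occurs, Right electric pump lost=occurs → at least one input occurs → occurs.
System A inoperative [AND]: PTU path lost=occurs, PTU lost=occurs, B selector valve faulted=occurs, Reservoir faulted=occurs → all inputs occur → occurs.
System B unavailable [OR]: Right case drain stuck=not, Secondary shutoff valve fails=occurs, Auxiliary pressure line trips=occurs, Left accumulator 2 is inoperative=occurs → at least one input occurs → occurs.
Left circuit lost [AND]: System A inoperative=occurs, Main engine-driven pump lost=occurs, System B unavailable=occurs → all inputs occur → occurs.
Aircraft hydraulic pressure lost [OR]: Left circuit lost=occurs, Left return filter 2 fails=not → at least one input occurs → occurs.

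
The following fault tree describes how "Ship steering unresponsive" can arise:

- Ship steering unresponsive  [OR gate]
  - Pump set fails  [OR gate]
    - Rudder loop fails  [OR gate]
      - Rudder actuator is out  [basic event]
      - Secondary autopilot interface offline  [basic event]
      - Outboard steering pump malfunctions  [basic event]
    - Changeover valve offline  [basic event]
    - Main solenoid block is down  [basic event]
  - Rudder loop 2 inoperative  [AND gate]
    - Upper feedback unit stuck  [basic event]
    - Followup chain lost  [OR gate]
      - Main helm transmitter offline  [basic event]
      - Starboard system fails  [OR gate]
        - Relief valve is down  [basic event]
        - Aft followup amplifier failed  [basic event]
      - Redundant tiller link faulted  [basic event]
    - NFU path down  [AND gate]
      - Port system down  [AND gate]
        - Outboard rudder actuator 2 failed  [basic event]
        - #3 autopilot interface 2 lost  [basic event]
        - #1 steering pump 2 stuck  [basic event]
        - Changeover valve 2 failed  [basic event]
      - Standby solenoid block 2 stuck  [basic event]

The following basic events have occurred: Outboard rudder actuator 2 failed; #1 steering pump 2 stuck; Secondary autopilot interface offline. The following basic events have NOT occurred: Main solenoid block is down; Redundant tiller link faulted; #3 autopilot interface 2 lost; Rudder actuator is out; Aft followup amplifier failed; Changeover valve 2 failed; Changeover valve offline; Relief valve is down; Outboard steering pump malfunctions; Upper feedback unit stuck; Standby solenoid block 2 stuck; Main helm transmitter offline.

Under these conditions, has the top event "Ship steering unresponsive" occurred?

Rudder loop fails [OR]: Rudder actuator is out=not, Secondary autopilot interface offline=occurs, Outboard steering pump malfunctions=not → at least one input occurs → occurs.
Pump set fails [OR]: Rudder loop fails=occurs, Changeover valve offline=not, Main solenoid block is down=not → at least one input occurs → occurs.
Starboard system fails [OR]: Relief valve is down=not, Aft followup amplifier failed=not → no input occurs → does not occur.
Followup chain lost [OR]: Main helm transmitter offline=not, Starboard system fails=not, Redundant tiller link faulted=not → no input occurs → does not occur.
Port system down [AND]: Outboard rudder actuator 2 failed=occurs, #3 autopilot interface 2 lost=not, #1 steering pump 2 stuck=occurs, Changeover valve 2 failed=not → not all inputs occur → does not occur.
NFU path down [AND]: Port system down=not, Standby solenoid block 2 stuck=not → not all inputs occur → does not occur.
Rudder loop 2 inoperative [AND]: Upper feedback unit stuck=not, Followup chain lost=not, NFU path down=not → not all inputs occur → does not occur.
Ship steering unresponsive [OR]: Pump set fails=occurs, Rudder loop 2 inoperative=not → at least one input occurs → occurs.

Yes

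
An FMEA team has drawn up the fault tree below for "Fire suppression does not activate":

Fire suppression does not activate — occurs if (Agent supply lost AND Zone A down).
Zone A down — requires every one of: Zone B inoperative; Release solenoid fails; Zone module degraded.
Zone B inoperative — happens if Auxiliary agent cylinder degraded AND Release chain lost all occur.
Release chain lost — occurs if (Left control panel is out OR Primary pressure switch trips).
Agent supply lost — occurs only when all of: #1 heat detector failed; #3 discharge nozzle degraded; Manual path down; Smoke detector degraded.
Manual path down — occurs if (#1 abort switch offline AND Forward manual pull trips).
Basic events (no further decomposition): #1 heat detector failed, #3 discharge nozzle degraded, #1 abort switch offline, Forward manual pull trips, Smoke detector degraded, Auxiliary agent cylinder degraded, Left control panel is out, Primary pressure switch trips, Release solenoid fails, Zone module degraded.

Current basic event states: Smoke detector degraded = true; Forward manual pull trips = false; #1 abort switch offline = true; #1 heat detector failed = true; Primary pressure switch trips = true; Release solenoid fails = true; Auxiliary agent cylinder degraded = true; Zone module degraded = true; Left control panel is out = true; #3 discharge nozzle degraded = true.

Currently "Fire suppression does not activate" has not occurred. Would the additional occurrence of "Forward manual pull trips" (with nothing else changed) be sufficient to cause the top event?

Counterfactual: set "Forward manual pull trips" to occurred.
Manual path down [AND]: #1 abort switch offline=occurs, Forward manual pull trips=occurs → all inputs occur → occurs.
Agent supply lost [AND]: #1 heat detector failed=occurs, #3 discharge nozzle degraded=occurs, Manual path down=occurs, Smoke detector degraded=occurs → all inputs occur → occurs.
Release chain lost [OR]: Left control panel is out=occurs, Primary pressure switch trips=occurs → at least one input occurs → occurs.
Zone B inoperative [AND]: Auxiliary agent cylinder degraded=occurs, Release chain lost=occurs → all inputs occur → occurs.
Zone A down [AND]: Zone B inoperative=occurs, Release solenoid fails=occurs, Zone module degraded=occurs → all inputs occur → occurs.
Fire suppression does not activate [AND]: Agent supply lost=occurs, Zone A down=occurs → all inputs occur → occurs.

Yes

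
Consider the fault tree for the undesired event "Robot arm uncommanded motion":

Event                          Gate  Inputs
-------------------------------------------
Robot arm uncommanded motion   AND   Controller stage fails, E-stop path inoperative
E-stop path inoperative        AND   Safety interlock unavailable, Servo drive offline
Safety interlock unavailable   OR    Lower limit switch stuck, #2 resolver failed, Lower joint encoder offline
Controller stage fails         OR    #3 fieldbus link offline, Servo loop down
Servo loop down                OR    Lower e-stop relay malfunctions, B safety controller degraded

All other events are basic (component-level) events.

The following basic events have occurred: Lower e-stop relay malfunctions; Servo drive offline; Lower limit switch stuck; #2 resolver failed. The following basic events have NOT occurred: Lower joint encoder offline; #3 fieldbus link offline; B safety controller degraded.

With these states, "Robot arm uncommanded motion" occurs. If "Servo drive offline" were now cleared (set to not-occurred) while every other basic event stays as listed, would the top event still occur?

No

Counterfactual: set "Servo drive offline" to not occurred.
Servo loop down [OR]: Lower e-stop relay malfunctions=occurs, B safety controller degraded=not → at least one input occurs → occurs.
Controller stage fails [OR]: #3 fieldbus link offline=not, Servo loop down=occurs → at least one input occurs → occurs.
Safety interlock unavailable [OR]: Lower limit switch stuck=occurs, #2 resolver failed=occurs, Lower joint encoder offline=not → at least one input occurs → occurs.
E-stop path inoperative [AND]: Safety interlock unavailable=occurs, Servo drive offline=not → not all inputs occur → does not occur.
Robot arm uncommanded motion [AND]: Controller stage fails=occurs, E-stop path inoperative=not → not all inputs occur → does not occur.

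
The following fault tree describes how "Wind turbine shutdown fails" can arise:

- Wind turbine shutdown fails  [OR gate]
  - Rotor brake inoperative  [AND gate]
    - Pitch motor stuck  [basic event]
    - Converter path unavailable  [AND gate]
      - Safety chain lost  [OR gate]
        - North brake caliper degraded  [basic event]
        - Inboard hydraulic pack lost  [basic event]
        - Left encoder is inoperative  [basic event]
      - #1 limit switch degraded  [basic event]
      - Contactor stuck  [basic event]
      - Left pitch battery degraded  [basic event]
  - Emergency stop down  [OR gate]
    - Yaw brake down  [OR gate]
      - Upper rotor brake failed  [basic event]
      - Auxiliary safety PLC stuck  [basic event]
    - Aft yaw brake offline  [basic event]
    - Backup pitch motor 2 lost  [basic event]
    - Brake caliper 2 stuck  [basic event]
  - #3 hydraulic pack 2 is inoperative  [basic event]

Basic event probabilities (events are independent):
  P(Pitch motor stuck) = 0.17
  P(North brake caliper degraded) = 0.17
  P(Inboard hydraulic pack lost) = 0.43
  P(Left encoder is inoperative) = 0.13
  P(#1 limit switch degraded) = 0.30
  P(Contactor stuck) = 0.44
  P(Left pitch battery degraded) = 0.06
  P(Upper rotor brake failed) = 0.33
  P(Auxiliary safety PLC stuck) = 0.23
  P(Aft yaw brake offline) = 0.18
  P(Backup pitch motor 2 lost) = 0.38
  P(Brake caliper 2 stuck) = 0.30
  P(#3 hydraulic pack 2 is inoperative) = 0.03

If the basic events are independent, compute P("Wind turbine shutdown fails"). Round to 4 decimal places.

0.8221

P(Safety chain lost) [OR] = 1 − (1−0.17) × (1−0.43) × (1−0.13) = 0.588403
P(Converter path unavailable) [AND] = 0.588403 × 0.30 × 0.44 × 0.06 = 0.004660
P(Rotor brake inoperative) [AND] = 0.17 × 0.004660 = 0.000792
P(Yaw brake down) [OR] = 1 − (1−0.33) × (1−0.23) = 0.484100
P(Emergency stop down) [OR] = 1 − (1−0.484100) × (1−0.18) × (1−0.38) × (1−0.30) = 0.816402
P(Wind turbine shutdown fails) [OR] = 1 − (1−0.000792) × (1−0.816402) × (1−0.03) = 0.822051
Rounded to 4 decimal places: P(Wind turbine shutdown fails) ≈ 0.8221.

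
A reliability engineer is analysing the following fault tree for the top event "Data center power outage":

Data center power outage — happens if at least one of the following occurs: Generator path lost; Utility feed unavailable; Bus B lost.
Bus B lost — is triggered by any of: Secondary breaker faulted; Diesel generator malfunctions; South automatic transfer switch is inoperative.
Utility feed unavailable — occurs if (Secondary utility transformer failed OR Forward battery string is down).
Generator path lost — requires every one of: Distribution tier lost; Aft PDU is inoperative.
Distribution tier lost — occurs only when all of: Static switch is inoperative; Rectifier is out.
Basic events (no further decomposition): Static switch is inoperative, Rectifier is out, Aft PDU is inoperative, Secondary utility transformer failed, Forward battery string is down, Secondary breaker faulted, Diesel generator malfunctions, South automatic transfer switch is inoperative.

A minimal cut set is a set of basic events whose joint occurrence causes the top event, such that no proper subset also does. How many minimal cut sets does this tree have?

6

Distribution tier lost [AND]: one cut set from each child combined → 1 × 1 = 1 cut set(s).
Generator path lost [AND]: one cut set from each child combined → 1 × 1 = 1 cut set(s).
Utility feed unavailable [OR]: union of children's cut sets → 2 cut set(s).
Bus B lost [OR]: union of children's cut sets → 3 cut set(s).
Data center power outage [OR]: union of children's cut sets → 6 cut set(s).
Minimal cut sets: {Aft PDU is inoperative, Rectifier is out, Static switch is inoperative}; {Secondary utility transformer failed}; {Forward battery string is down}; {Secondary breaker faulted}; {Diesel generator malfunctions}; {South automatic transfer switch is inoperative}.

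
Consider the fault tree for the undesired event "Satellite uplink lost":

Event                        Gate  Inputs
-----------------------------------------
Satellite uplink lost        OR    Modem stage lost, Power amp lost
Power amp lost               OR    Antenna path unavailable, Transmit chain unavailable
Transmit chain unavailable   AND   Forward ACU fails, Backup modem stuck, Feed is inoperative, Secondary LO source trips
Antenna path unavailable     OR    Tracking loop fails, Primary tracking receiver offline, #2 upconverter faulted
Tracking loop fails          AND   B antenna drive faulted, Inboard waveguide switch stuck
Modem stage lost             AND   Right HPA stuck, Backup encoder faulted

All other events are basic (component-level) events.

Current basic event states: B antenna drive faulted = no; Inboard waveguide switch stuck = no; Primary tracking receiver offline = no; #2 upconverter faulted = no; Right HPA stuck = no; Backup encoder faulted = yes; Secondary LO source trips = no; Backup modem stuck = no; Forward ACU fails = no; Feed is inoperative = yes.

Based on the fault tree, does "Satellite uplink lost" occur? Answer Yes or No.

Modem stage lost [AND]: Right HPA stuck=not, Backup encoder faulted=occurs → not all inputs occur → does not occur.
Tracking loop fails [AND]: B antenna drive faulted=not, Inboard waveguide switch stuck=not → not all inputs occur → does not occur.
Antenna path unavailable [OR]: Tracking loop fails=not, Primary tracking receiver offline=not, #2 upconverter faulted=not → no input occurs → does not occur.
Transmit chain unavailable [AND]: Forward ACU fails=not, Backup modem stuck=not, Feed is inoperative=occurs, Secondary LO source trips=not → not all inputs occur → does not occur.
Power amp lost [OR]: Antenna path unavailable=not, Transmit chain unavailable=not → no input occurs → does not occur.
Satellite uplink lost [OR]: Modem stage lost=not, Power amp lost=not → no input occurs → does not occur.

No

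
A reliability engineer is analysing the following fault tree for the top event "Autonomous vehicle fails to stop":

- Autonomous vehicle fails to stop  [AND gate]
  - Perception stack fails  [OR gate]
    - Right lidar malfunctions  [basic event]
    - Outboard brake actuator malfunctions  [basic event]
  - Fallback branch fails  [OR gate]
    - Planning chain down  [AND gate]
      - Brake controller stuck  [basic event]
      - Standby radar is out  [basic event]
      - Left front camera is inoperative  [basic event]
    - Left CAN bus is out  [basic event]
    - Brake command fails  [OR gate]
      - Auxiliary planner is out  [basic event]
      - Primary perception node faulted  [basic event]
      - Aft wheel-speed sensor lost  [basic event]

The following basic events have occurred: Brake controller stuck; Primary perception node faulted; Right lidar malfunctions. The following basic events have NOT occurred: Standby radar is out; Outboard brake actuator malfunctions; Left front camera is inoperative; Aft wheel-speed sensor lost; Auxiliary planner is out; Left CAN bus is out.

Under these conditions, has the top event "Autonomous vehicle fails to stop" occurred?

Yes

Perception stack fails [OR]: Right lidar malfunctions=occurs, Outboard brake actuator malfunctions=not → at least one input occurs → occurs.
Planning chain down [AND]: Brake controller stuck=occurs, Standby radar is out=not, Left front camera is inoperative=not → not all inputs occur → does not occur.
Brake command fails [OR]: Auxiliary planner is out=not, Primary perception node faulted=occurs, Aft wheel-speed sensor lost=not → at least one input occurs → occurs.
Fallback branch fails [OR]: Planning chain down=not, Left CAN bus is out=not, Brake command fails=occurs → at least one input occurs → occurs.
Autonomous vehicle fails to stop [AND]: Perception stack fails=occurs, Fallback branch fails=occurs → all inputs occur → occurs.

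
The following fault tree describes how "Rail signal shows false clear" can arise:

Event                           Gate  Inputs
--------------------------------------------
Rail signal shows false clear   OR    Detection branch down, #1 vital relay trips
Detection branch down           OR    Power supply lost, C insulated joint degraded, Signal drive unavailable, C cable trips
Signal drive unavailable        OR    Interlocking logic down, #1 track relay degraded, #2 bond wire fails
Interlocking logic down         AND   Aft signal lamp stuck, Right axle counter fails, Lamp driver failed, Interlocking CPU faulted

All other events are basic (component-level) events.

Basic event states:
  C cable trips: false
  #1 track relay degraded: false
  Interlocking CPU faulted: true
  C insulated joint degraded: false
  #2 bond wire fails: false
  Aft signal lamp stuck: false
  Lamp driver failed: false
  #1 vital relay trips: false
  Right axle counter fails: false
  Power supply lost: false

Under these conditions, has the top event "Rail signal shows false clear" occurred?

No

Interlocking logic down [AND]: Aft signal lamp stuck=not, Right axle counter fails=not, Lamp driver failed=not, Interlocking CPU faulted=occurs → not all inputs occur → does not occur.
Signal drive unavailable [OR]: Interlocking logic down=not, #1 track relay degraded=not, #2 bond wire fails=not → no input occurs → does not occur.
Detection branch down [OR]: Power supply lost=not, C insulated joint degraded=not, Signal drive unavailable=not, C cable trips=not → no input occurs → does not occur.
Rail signal shows false clear [OR]: Detection branch down=not, #1 vital relay trips=not → no input occurs → does not occur.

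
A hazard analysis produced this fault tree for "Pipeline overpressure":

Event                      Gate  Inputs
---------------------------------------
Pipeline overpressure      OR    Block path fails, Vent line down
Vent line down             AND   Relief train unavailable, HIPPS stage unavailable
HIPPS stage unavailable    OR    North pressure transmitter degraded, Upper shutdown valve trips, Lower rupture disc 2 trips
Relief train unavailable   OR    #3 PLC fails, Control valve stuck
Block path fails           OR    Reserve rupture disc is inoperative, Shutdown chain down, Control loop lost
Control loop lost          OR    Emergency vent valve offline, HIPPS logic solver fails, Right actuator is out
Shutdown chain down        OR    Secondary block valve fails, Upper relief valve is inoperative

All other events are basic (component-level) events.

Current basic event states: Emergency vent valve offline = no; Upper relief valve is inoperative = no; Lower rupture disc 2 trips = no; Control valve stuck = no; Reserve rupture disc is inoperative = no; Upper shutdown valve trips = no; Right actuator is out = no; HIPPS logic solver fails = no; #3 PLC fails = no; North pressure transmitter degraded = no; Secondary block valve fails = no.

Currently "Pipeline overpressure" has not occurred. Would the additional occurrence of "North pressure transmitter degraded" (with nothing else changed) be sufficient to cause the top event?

No

Counterfactual: set "North pressure transmitter degraded" to occurred.
Shutdown chain down [OR]: Secondary block valve fails=not, Upper relief valve is inoperative=not → no input occurs → does not occur.
Control loop lost [OR]: Emergency vent valve offline=not, HIPPS logic solver fails=not, Right actuator is out=not → no input occurs → does not occur.
Block path fails [OR]: Reserve rupture disc is inoperative=not, Shutdown chain down=not, Control loop lost=not → no input occurs → does not occur.
Relief train unavailable [OR]: #3 PLC fails=not, Control valve stuck=not → no input occurs → does not occur.
HIPPS stage unavailable [OR]: North pressure transmitter degraded=occurs, Upper shutdown valve trips=not, Lower rupture disc 2 trips=not → at least one input occurs → occurs.
Vent line down [AND]: Relief train unavailable=not, HIPPS stage unavailable=occurs → not all inputs occur → does not occur.
Pipeline overpressure [OR]: Block path fails=not, Vent line down=not → no input occurs → does not occur.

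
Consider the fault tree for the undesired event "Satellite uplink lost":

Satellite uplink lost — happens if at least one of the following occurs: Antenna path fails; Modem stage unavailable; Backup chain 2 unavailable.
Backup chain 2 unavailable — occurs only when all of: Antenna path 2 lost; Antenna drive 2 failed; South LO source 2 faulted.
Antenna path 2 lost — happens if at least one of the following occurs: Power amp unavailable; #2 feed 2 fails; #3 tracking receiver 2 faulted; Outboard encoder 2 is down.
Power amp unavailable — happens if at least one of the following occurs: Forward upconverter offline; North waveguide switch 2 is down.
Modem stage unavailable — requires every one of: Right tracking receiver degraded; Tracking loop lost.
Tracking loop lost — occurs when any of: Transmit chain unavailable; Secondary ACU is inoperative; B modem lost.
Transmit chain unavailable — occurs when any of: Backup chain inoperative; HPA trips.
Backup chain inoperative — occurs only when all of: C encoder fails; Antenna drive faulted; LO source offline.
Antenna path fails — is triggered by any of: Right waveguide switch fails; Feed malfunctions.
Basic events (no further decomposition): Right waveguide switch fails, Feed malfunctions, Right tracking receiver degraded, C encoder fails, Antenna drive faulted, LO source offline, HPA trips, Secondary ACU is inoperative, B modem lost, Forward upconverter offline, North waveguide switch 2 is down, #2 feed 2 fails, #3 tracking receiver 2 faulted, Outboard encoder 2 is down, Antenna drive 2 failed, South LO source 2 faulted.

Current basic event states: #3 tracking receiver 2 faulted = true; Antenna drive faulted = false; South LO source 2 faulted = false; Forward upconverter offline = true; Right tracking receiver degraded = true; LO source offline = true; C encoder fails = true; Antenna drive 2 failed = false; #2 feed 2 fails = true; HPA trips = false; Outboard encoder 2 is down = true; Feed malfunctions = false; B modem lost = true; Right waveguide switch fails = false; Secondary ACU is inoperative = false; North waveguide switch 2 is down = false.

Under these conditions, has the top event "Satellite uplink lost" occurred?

Yes

Antenna path fails [OR]: Right waveguide switch fails=not, Feed malfunctions=not → no input occurs → does not occur.
Backup chain inoperative [AND]: C encoder fails=occurs, Antenna drive faulted=not, LO source offline=occurs → not all inputs occur → does not occur.
Transmit chain unavailable [OR]: Backup chain inoperative=not, HPA trips=not → no input occurs → does not occur.
Tracking loop lost [OR]: Transmit chain unavailable=not, Secondary ACU is inoperative=not, B modem lost=occurs → at least one input occurs → occurs.
Modem stage unavailable [AND]: Right tracking receiver degraded=occurs, Tracking loop lost=occurs → all inputs occur → occurs.
Power amp unavailable [OR]: Forward upconverter offline=occurs, North waveguide switch 2 is down=not → at least one input occurs → occurs.
Antenna path 2 lost [OR]: Power amp unavailable=occurs, #2 feed 2 fails=occurs, #3 tracking receiver 2 faulted=occurs, Outboard encoder 2 is down=occurs → at least one input occurs → occurs.
Backup chain 2 unavailable [AND]: Antenna path 2 lost=occurs, Antenna drive 2 failed=not, South LO source 2 faulted=not → not all inputs occur → does not occur.
Satellite uplink lost [OR]: Antenna path fails=not, Modem stage unavailable=occurs, Backup chain 2 unavailable=not → at least one input occurs → occurs.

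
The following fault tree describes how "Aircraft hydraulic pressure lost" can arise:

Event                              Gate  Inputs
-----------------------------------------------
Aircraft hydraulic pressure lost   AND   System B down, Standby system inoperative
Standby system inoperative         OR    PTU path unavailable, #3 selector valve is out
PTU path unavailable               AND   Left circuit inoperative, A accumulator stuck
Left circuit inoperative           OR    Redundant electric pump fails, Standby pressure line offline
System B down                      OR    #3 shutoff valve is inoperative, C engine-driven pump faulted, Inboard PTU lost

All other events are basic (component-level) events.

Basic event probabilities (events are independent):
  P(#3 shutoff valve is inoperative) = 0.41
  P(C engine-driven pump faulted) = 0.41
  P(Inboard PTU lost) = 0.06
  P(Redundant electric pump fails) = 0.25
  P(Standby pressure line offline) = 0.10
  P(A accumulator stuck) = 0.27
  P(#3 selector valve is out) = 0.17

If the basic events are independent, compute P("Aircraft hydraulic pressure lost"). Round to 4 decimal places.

P(System B down) [OR] = 1 − (1−0.41) × (1−0.41) × (1−0.06) = 0.672786
P(Left circuit inoperative) [OR] = 1 − (1−0.25) × (1−0.10) = 0.325000
P(PTU path unavailable) [AND] = 0.325000 × 0.27 = 0.087750
P(Standby system inoperative) [OR] = 1 − (1−0.087750) × (1−0.17) = 0.242833
P(Aircraft hydraulic pressure lost) [AND] = 0.672786 × 0.242833 = 0.163375
Rounded to 4 decimal places: P(Aircraft hydraulic pressure lost) ≈ 0.1634.

0.1634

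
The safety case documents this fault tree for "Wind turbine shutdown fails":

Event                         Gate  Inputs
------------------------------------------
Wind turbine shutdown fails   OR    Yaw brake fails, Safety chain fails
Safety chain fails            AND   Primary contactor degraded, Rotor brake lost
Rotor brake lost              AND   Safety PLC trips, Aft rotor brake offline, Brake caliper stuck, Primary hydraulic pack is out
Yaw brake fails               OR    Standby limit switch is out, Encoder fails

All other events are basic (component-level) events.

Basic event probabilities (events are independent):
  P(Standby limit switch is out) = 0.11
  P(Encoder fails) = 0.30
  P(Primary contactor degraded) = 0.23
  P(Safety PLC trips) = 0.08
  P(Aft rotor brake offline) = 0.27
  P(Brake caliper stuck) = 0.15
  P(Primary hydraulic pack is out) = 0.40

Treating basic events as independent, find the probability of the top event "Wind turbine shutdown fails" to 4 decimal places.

0.3772

P(Yaw brake fails) [OR] = 1 − (1−0.11) × (1−0.30) = 0.377000
P(Rotor brake lost) [AND] = 0.08 × 0.27 × 0.15 × 0.40 = 0.001296
P(Safety chain fails) [AND] = 0.23 × 0.001296 = 0.000298
P(Wind turbine shutdown fails) [OR] = 1 − (1−0.377000) × (1−0.000298) = 0.377186
Rounded to 4 decimal places: P(Wind turbine shutdown fails) ≈ 0.3772.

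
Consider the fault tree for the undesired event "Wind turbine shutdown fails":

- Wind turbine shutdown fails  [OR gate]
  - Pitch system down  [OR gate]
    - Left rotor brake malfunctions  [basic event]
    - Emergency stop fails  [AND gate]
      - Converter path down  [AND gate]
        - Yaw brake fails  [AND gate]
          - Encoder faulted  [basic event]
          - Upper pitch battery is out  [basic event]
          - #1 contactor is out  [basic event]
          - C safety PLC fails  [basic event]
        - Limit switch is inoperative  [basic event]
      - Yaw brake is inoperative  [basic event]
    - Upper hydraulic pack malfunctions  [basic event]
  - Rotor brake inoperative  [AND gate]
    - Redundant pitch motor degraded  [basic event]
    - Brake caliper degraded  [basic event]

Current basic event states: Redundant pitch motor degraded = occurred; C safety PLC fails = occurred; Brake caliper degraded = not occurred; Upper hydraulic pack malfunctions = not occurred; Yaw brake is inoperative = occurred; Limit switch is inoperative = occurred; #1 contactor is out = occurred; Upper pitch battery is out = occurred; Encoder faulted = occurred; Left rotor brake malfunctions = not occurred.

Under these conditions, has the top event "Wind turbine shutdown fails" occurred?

Yes

Yaw brake fails [AND]: Encoder faulted=occurs, Upper pitch battery is out=occurs, #1 contactor is out=occurs, C safety PLC fails=occurs → all inputs occur → occurs.
Converter path down [AND]: Yaw brake fails=occurs, Limit switch is inoperative=occurs → all inputs occur → occurs.
Emergency stop fails [AND]: Converter path down=occurs, Yaw brake is inoperative=occurs → all inputs occur → occurs.
Pitch system down [OR]: Left rotor brake malfunctions=not, Emergency stop fails=occurs, Upper hydraulic pack malfunctions=not → at least one input occurs → occurs.
Rotor brake inoperative [AND]: Redundant pitch motor degraded=occurs, Brake caliper degraded=not → not all inputs occur → does not occur.
Wind turbine shutdown fails [OR]: Pitch system down=occurs, Rotor brake inoperative=not → at least one input occurs → occurs.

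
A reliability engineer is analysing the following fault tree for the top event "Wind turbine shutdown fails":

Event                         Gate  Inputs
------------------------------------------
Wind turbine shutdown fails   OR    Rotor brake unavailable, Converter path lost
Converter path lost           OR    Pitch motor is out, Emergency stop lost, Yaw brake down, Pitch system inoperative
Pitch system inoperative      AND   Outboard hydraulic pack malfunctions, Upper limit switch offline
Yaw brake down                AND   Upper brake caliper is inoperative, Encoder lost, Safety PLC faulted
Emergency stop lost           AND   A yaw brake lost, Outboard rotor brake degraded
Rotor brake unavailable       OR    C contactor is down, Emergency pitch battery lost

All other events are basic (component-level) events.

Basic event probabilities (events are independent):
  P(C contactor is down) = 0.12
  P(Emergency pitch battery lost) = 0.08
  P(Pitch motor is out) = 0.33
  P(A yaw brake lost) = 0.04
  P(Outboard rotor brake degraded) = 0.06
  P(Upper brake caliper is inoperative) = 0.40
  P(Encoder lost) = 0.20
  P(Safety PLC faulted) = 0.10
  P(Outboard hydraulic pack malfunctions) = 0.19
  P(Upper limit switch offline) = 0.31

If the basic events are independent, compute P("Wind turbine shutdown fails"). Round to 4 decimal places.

P(Rotor brake unavailable) [OR] = 1 − (1−0.12) × (1−0.08) = 0.190400
P(Emergency stop lost) [AND] = 0.04 × 0.06 = 0.002400
P(Yaw brake down) [AND] = 0.40 × 0.20 × 0.10 = 0.008000
P(Pitch system inoperative) [AND] = 0.19 × 0.31 = 0.058900
P(Converter path lost) [OR] = 1 − (1−0.33) × (1−0.002400) × (1−0.008000) × (1−0.058900) = 0.376008
P(Wind turbine shutdown fails) [OR] = 1 − (1−0.190400) × (1−0.376008) = 0.494816
Rounded to 4 decimal places: P(Wind turbine shutdown fails) ≈ 0.4948.

0.4948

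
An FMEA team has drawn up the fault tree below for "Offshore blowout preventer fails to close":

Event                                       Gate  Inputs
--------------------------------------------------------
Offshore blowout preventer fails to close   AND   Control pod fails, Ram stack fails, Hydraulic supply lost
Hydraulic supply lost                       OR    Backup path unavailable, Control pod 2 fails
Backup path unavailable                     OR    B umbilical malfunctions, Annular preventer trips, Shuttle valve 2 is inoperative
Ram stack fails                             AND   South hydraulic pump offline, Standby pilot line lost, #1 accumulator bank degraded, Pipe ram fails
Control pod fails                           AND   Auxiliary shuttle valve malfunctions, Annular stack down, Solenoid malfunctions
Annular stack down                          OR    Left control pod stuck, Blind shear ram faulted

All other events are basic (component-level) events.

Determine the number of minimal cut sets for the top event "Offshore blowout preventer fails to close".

Annular stack down [OR]: union of children's cut sets → 2 cut set(s).
Control pod fails [AND]: one cut set from each child combined → 1 × 2 × 1 = 2 cut set(s).
Ram stack fails [AND]: one cut set from each child combined → 1 × 1 × 1 × 1 = 1 cut set(s).
Backup path unavailable [OR]: union of children's cut sets → 3 cut set(s).
Hydraulic supply lost [OR]: union of children's cut sets → 4 cut set(s).
Offshore blowout preventer fails to close [AND]: one cut set from each child combined → 2 × 1 × 4 = 8 cut set(s).
Minimal cut sets: {#1 accumulator bank degraded, Auxiliary shuttle valve malfunctions, B umbilical malfunctions, Left control pod stuck, Pipe ram fails, Solenoid malfunctions, South hydraulic pump offline, Standby pilot line lost}; {#1 accumulator bank degraded, Annular preventer trips, Auxiliary shuttle valve malfunctions, Left control pod stuck, Pipe ram fails, Solenoid malfunctions, South hydraulic pump offline, Standby pilot line lost}; {#1 accumulator bank degraded, Auxiliary shuttle valve malfunctions, Left control pod stuck, Pipe ram fails, Shuttle valve 2 is inoperative, Solenoid malfunctions, South hydraulic pump offline, Standby pilot line lost}; {#1 accumulator bank degraded, Auxiliary shuttle valve malfunctions, Control pod 2 fails, Left control pod stuck, Pipe ram fails, Solenoid malfunctions, South hydraulic pump offline, Standby pilot line lost}; {#1 accumulator bank degraded, Auxiliary shuttle valve malfunctions, B umbilical malfunctions, Blind shear ram faulted, Pipe ram fails, Solenoid malfunctions, South hydraulic pump offline, Standby pilot line lost}; {#1 accumulator bank degraded, Annular preventer trips, Auxiliary shuttle valve malfunctions, Blind shear ram faulted, Pipe ram fails, Solenoid malfunctions, South hydraulic pump offline, Standby pilot line lost}; {#1 accumulator bank degraded, Auxiliary shuttle valve malfunctions, Blind shear ram faulted, Pipe ram fails, Shuttle valve 2 is inoperative, Solenoid malfunctions, South hydraulic pump offline, Standby pilot line lost}; {#1 accumulator bank degraded, Auxiliary shuttle valve malfunctions, Blind shear ram faulted, Control pod 2 fails, Pipe ram fails, Solenoid malfunctions, South hydraulic pump offline, Standby pilot line lost}.

8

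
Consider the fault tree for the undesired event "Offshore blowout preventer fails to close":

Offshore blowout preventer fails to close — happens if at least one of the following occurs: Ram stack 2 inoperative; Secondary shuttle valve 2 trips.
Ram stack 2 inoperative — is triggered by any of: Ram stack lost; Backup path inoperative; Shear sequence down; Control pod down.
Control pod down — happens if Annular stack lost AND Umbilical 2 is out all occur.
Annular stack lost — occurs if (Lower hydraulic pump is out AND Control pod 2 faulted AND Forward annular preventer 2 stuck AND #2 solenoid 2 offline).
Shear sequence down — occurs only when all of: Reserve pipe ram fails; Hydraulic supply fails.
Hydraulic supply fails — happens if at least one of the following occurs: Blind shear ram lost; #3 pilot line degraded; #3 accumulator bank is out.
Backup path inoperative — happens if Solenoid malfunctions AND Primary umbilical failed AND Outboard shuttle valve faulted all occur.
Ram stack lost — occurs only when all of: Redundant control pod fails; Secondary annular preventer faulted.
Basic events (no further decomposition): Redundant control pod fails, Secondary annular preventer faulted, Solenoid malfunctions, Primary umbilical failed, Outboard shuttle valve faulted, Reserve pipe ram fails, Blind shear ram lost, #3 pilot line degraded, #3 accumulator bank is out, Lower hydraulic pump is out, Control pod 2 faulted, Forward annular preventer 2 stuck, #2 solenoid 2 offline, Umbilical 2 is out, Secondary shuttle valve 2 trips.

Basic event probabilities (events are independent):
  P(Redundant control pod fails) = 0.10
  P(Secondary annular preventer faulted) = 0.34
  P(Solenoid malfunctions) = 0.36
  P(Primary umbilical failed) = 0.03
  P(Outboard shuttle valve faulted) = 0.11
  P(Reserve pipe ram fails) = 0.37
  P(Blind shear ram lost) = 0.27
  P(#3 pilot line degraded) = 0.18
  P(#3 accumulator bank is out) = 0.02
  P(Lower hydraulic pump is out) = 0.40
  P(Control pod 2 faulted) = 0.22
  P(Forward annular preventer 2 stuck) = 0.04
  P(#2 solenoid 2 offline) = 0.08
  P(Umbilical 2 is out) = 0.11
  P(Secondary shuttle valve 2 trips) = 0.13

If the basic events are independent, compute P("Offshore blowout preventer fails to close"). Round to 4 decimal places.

0.2890

P(Ram stack lost) [AND] = 0.10 × 0.34 = 0.034000
P(Backup path inoperative) [AND] = 0.36 × 0.03 × 0.11 = 0.001188
P(Hydraulic supply fails) [OR] = 1 − (1−0.27) × (1−0.18) × (1−0.02) = 0.413372
P(Shear sequence down) [AND] = 0.37 × 0.413372 = 0.152948
P(Annular stack lost) [AND] = 0.40 × 0.22 × 0.04 × 0.08 = 0.000282
P(Control pod down) [AND] = 0.000282 × 0.11 = 0.000031
P(Ram stack 2 inoperative) [OR] = 1 − (1−0.034000) × (1−0.001188) × (1−0.152948) × (1−0.000031) = 0.182745
P(Offshore blowout preventer fails to close) [OR] = 1 − (1−0.182745) × (1−0.13) = 0.288988
Rounded to 4 decimal places: P(Offshore blowout preventer fails to close) ≈ 0.2890.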